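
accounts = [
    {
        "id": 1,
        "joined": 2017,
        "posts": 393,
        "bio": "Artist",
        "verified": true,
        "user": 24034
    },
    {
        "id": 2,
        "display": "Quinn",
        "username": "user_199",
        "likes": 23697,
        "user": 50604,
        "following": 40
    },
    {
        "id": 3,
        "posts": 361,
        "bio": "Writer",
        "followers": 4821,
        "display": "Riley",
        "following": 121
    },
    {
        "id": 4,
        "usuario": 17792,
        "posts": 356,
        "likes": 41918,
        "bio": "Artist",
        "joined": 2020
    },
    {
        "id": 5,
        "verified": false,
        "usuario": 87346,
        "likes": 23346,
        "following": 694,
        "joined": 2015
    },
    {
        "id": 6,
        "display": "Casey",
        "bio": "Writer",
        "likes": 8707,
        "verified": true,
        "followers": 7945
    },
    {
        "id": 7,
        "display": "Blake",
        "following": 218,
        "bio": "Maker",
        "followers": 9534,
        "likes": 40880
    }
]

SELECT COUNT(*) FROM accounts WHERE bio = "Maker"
1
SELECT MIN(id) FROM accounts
1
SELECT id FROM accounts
[1, 2, 3, 4, 5, 6, 7]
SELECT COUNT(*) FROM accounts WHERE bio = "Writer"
2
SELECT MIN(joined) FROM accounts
2015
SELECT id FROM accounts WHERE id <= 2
[1, 2]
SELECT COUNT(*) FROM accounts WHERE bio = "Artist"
2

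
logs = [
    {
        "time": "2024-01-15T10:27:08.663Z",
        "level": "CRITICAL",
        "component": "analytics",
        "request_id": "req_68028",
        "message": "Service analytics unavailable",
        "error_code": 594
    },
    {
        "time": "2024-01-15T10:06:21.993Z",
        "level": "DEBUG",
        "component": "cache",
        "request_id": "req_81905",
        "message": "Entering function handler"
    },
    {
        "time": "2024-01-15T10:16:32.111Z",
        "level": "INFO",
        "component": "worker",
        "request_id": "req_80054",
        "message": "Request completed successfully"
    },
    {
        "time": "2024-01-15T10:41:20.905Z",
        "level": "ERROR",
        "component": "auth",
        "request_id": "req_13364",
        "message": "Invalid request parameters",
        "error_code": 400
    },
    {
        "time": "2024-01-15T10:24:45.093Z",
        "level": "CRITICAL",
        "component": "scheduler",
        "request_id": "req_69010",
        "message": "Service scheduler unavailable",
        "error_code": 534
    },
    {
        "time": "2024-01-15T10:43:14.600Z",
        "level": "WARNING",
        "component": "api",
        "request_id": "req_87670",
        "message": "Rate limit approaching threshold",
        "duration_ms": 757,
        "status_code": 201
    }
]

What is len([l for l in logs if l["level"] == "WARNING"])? 1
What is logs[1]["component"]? "cache"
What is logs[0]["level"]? "CRITICAL"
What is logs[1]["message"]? "Entering function handler"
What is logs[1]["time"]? "2024-01-15T10:06:21.993Z"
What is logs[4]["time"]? "2024-01-15T10:24:45.093Z"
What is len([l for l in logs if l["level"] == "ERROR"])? 1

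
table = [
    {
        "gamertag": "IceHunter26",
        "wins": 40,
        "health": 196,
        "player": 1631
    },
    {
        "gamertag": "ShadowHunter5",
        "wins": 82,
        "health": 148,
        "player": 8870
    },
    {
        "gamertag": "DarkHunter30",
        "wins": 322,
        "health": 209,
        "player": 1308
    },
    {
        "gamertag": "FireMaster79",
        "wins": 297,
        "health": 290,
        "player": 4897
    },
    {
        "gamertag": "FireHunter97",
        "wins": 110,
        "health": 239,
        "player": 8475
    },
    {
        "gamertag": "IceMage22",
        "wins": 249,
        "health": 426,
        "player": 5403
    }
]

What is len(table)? 6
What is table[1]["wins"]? 82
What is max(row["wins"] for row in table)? 322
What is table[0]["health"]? 196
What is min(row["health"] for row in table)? 148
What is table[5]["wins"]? 249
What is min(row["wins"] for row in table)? 40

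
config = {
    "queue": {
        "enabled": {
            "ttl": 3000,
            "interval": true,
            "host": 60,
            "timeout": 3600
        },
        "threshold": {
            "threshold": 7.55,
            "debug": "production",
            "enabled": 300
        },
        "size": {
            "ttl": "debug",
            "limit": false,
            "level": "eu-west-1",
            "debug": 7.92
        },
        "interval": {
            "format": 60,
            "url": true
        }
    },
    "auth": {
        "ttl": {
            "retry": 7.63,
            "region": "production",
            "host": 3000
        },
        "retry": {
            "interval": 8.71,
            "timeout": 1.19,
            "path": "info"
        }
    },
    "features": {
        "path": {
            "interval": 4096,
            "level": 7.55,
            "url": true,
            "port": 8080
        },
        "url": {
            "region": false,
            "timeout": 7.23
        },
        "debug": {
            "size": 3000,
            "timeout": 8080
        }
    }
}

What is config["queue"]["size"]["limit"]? False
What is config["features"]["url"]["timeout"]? 7.23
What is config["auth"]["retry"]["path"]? "info"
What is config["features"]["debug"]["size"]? 3000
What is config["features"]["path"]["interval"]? 4096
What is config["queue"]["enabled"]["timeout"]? 3600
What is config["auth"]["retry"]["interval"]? 8.71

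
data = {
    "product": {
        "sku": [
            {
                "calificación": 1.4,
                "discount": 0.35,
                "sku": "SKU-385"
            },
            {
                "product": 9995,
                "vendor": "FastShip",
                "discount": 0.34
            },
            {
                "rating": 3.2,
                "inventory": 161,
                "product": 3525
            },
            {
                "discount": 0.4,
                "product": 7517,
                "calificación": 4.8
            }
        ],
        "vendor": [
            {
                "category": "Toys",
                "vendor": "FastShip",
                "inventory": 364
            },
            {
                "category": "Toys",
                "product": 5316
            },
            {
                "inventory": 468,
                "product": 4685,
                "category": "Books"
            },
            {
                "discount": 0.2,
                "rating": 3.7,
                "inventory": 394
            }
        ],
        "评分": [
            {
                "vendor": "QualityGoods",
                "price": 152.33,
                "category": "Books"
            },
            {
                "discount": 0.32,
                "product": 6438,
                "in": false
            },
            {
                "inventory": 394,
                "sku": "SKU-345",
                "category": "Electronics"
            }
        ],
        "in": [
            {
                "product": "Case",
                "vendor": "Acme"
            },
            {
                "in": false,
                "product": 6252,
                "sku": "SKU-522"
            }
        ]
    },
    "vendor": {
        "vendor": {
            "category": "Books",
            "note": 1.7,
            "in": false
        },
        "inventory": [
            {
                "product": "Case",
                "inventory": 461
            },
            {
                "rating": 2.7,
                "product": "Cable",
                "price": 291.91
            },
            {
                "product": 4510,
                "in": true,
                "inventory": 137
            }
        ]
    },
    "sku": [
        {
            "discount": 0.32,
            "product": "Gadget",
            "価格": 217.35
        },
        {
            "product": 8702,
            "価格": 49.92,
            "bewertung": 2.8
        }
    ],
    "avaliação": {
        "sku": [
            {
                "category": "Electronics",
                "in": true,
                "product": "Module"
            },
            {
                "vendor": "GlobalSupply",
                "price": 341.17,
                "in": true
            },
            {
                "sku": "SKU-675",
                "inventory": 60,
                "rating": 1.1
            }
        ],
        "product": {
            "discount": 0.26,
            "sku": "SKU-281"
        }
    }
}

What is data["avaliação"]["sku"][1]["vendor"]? "GlobalSupply"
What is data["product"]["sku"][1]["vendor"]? "FastShip"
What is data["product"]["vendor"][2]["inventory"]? 468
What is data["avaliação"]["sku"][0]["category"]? "Electronics"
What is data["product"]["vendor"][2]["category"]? "Books"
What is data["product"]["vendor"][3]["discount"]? 0.2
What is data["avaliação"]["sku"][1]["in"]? True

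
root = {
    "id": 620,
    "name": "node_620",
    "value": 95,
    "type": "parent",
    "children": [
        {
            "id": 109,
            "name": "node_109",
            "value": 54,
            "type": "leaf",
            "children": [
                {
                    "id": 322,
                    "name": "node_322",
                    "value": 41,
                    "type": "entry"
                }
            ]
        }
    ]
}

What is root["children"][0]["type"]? "leaf"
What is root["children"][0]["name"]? "node_109"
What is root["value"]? 95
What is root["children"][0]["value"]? 54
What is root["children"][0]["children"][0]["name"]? "node_322"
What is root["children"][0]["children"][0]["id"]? 322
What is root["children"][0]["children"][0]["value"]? 41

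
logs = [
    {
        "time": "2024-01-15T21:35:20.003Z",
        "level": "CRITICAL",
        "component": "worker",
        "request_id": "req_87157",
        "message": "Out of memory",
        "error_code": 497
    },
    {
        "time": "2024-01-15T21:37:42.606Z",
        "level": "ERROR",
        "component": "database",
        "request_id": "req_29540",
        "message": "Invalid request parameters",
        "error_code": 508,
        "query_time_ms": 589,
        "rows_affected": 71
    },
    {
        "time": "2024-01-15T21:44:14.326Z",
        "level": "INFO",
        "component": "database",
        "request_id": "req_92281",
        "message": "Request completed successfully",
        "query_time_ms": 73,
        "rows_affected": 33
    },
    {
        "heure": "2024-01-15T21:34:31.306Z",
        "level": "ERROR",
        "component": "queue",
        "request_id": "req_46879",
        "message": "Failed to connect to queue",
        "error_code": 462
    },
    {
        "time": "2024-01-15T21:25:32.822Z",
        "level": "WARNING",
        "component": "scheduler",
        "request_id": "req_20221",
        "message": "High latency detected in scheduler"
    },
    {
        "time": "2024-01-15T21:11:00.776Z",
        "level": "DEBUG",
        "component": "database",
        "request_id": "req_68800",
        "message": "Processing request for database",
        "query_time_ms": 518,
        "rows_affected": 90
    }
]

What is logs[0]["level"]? "CRITICAL"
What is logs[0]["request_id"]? "req_87157"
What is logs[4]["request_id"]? "req_20221"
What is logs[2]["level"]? "INFO"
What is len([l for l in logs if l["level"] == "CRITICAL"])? 1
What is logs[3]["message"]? "Failed to connect to queue"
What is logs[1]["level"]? "ERROR"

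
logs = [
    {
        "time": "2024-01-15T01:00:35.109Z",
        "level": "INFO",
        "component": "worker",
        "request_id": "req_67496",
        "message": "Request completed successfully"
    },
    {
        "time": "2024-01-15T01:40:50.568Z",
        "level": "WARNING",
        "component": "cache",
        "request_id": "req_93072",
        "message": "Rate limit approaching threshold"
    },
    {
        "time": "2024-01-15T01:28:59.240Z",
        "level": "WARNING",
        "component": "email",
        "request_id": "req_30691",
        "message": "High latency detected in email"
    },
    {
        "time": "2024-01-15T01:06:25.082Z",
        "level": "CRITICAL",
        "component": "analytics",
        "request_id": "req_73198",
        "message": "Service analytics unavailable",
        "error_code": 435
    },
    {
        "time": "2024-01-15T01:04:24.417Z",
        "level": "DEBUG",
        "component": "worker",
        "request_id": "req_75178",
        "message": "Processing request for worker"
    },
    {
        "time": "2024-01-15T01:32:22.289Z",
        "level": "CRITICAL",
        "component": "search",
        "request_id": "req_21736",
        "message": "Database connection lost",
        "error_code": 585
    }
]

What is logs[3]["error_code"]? 435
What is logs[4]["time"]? "2024-01-15T01:04:24.417Z"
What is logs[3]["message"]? "Service analytics unavailable"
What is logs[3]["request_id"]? "req_73198"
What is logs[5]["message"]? "Database connection lost"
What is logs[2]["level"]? "WARNING"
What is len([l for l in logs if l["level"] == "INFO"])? 1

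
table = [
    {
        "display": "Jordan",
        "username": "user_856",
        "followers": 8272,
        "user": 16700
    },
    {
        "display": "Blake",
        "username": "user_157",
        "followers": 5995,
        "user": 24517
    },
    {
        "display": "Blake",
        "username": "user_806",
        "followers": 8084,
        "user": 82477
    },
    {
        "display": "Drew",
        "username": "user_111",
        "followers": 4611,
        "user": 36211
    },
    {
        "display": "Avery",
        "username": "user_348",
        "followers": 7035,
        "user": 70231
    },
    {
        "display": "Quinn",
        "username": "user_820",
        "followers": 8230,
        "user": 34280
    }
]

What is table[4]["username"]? "user_348"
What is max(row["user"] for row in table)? 82477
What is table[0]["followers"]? 8272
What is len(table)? 6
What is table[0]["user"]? 16700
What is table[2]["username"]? "user_806"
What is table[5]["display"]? "Quinn"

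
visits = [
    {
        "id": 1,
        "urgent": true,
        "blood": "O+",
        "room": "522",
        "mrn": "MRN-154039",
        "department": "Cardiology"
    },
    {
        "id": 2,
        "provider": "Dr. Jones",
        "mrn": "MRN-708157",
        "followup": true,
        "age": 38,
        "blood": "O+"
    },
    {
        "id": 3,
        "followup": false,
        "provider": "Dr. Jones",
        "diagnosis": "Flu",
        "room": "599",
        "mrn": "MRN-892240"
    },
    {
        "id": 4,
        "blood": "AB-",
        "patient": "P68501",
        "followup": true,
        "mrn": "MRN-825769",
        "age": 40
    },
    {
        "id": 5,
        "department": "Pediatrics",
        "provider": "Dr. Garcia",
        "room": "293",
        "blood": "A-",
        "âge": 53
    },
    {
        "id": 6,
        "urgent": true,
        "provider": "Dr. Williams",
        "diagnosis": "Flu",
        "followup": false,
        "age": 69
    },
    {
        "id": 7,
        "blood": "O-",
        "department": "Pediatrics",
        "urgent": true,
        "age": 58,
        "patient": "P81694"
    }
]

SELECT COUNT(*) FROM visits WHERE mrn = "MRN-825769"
1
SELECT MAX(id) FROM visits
7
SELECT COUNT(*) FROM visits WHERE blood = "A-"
1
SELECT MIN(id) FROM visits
1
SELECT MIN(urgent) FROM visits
True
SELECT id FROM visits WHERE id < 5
[1, 2, 3, 4]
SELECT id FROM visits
[1, 2, 3, 4, 5, 6, 7]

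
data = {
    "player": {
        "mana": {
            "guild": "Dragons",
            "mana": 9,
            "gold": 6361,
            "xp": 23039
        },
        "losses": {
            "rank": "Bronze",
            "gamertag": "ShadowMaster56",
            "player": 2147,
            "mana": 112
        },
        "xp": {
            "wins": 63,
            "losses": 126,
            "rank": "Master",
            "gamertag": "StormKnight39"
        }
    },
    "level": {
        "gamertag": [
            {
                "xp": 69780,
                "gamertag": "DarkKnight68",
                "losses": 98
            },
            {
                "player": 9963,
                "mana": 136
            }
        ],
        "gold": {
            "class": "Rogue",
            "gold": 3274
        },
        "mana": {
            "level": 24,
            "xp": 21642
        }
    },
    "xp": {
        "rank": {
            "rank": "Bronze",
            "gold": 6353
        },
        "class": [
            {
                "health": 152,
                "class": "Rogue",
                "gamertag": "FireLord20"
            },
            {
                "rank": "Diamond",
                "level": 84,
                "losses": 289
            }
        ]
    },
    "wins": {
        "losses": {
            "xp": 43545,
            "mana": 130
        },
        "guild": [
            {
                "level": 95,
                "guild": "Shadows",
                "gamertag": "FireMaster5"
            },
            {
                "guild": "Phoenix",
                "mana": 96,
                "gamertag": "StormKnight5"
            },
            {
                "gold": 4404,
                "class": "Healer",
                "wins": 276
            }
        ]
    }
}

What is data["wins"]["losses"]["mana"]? 130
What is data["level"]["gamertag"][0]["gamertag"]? "DarkKnight68"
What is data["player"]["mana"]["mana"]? 9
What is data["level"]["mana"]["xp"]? 21642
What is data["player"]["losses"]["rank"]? "Bronze"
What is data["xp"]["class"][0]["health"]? 152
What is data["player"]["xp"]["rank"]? "Master"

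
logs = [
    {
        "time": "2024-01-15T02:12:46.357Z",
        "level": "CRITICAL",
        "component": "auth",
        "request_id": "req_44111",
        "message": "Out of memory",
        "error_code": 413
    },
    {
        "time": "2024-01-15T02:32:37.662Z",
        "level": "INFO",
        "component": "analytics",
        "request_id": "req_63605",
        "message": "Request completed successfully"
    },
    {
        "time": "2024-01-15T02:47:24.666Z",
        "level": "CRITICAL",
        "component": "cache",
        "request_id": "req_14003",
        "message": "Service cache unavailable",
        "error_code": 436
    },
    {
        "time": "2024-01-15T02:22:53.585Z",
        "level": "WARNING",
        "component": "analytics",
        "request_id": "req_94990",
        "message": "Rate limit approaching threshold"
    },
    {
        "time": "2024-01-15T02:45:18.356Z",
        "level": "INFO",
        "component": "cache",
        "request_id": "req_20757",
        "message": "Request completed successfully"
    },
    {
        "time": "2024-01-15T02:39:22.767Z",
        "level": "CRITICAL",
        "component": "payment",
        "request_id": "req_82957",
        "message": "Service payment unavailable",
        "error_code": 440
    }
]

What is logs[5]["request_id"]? "req_82957"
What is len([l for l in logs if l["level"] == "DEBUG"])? 0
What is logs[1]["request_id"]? "req_63605"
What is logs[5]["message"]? "Service payment unavailable"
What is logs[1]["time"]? "2024-01-15T02:32:37.662Z"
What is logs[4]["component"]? "cache"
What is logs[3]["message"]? "Rate limit approaching threshold"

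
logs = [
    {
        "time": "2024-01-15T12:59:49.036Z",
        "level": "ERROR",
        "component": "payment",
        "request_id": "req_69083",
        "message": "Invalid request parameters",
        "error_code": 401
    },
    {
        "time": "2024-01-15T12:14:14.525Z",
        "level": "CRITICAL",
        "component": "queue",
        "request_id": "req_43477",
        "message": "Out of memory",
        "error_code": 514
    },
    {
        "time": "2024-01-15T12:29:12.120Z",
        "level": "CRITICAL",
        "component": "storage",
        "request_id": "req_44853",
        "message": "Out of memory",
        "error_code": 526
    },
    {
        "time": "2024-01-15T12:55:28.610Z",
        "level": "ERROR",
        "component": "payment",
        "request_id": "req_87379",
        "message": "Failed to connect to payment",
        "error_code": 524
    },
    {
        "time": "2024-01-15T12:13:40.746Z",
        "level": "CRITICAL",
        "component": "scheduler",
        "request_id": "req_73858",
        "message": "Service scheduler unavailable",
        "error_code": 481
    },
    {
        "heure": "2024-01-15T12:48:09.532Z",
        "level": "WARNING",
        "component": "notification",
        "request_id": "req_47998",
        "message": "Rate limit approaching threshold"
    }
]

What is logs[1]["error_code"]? 514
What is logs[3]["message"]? "Failed to connect to payment"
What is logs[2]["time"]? "2024-01-15T12:29:12.120Z"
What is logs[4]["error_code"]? 481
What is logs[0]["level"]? "ERROR"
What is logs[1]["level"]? "CRITICAL"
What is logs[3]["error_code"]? 524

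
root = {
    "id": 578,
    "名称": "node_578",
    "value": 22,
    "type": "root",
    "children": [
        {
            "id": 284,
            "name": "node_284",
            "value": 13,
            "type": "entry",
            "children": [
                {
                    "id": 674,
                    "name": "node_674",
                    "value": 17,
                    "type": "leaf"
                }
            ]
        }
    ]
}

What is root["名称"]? "node_578"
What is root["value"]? 22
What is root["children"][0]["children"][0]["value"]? 17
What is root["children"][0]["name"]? "node_284"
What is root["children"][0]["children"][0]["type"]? "leaf"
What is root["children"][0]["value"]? 13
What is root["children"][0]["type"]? "entry"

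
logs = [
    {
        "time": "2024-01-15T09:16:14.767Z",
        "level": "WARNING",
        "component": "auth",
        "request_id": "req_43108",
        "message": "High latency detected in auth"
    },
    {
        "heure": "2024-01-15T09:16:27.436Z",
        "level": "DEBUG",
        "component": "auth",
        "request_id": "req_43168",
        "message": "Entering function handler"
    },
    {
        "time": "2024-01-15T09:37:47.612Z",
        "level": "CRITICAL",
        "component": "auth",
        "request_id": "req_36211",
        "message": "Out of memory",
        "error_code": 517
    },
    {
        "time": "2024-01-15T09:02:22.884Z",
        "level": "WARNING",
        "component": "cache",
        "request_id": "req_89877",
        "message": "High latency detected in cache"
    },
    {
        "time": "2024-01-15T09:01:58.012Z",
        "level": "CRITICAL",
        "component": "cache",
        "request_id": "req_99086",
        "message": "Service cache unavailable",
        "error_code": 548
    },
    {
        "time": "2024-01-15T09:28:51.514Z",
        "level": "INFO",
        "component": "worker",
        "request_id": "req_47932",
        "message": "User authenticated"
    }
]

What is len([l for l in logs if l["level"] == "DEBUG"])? 1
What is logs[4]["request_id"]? "req_99086"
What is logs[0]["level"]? "WARNING"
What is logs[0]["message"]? "High latency detected in auth"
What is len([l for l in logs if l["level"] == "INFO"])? 1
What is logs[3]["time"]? "2024-01-15T09:02:22.884Z"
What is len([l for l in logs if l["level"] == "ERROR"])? 0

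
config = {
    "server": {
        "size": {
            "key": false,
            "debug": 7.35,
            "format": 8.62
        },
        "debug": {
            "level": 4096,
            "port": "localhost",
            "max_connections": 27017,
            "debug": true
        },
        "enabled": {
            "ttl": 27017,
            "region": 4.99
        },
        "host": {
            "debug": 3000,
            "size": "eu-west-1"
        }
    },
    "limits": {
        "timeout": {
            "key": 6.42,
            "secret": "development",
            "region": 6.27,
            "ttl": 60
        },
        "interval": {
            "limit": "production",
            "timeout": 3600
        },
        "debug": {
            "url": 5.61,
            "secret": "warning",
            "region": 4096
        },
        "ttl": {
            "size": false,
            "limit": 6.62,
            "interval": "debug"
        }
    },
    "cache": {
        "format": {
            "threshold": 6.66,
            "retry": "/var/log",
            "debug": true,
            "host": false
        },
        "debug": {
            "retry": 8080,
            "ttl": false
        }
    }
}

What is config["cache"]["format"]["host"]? False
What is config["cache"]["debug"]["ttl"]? False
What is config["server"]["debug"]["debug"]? True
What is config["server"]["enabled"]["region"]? 4.99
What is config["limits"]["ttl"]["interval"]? "debug"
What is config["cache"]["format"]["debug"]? True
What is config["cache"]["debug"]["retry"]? 8080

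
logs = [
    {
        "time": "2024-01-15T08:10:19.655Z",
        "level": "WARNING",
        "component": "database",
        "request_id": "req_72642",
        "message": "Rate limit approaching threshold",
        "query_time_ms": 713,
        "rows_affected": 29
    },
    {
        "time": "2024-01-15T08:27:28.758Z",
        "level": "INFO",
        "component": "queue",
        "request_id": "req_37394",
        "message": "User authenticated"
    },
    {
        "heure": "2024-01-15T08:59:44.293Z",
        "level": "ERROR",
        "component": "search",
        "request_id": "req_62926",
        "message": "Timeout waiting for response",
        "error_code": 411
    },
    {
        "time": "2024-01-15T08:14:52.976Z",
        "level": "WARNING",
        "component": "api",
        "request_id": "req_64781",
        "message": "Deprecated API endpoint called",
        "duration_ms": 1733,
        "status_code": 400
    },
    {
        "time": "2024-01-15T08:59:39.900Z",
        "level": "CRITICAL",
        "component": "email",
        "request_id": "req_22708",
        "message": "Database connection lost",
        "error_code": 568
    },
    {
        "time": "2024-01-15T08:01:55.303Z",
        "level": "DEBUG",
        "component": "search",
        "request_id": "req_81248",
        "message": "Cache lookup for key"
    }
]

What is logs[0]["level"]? "WARNING"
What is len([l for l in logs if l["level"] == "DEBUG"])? 1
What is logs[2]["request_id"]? "req_62926"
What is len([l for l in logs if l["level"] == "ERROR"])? 1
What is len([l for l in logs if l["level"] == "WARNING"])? 2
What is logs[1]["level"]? "INFO"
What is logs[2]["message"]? "Timeout waiting for response"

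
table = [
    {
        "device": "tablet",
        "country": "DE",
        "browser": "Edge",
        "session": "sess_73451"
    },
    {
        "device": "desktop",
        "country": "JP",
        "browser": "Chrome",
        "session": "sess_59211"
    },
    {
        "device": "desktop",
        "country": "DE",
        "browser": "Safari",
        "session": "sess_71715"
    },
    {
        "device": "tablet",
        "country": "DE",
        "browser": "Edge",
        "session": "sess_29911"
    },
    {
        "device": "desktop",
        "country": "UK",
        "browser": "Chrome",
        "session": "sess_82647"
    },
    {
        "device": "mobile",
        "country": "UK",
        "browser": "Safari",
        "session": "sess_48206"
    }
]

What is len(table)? 6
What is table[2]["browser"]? "Safari"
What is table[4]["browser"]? "Chrome"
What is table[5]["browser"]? "Safari"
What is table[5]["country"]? "UK"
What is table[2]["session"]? "sess_71715"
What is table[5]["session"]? "sess_48206"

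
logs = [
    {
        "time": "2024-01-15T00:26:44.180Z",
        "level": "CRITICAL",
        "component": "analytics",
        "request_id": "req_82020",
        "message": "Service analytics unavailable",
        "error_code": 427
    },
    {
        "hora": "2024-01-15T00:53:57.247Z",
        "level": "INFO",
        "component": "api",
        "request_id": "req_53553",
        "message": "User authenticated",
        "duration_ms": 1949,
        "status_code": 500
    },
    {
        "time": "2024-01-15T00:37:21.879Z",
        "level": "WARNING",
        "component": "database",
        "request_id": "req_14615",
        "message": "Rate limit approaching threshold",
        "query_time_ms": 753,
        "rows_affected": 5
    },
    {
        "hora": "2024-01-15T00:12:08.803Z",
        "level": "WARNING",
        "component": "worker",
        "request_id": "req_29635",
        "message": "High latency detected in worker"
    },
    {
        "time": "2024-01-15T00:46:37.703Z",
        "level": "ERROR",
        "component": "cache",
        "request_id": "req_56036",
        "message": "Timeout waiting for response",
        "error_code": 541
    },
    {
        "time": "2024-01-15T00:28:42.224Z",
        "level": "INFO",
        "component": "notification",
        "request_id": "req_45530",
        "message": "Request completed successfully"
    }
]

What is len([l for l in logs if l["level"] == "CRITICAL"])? 1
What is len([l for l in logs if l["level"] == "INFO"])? 2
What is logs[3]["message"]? "High latency detected in worker"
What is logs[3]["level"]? "WARNING"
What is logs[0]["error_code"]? 427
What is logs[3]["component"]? "worker"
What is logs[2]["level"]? "WARNING"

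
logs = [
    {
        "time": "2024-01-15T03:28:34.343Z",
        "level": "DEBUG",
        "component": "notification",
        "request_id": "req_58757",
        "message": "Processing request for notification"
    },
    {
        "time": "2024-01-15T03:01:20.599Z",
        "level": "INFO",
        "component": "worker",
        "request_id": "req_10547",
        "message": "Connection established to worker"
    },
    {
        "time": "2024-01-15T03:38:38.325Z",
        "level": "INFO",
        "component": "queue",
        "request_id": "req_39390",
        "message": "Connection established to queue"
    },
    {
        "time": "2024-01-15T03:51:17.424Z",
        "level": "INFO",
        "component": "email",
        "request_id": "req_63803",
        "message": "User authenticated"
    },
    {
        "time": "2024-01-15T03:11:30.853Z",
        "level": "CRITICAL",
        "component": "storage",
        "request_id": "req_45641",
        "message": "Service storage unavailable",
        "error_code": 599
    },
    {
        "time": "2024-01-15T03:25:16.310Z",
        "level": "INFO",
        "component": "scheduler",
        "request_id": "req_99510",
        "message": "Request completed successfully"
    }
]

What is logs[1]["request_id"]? "req_10547"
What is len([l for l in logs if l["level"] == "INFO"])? 4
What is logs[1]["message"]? "Connection established to worker"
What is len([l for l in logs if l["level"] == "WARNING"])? 0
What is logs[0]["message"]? "Processing request for notification"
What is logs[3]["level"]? "INFO"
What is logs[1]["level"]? "INFO"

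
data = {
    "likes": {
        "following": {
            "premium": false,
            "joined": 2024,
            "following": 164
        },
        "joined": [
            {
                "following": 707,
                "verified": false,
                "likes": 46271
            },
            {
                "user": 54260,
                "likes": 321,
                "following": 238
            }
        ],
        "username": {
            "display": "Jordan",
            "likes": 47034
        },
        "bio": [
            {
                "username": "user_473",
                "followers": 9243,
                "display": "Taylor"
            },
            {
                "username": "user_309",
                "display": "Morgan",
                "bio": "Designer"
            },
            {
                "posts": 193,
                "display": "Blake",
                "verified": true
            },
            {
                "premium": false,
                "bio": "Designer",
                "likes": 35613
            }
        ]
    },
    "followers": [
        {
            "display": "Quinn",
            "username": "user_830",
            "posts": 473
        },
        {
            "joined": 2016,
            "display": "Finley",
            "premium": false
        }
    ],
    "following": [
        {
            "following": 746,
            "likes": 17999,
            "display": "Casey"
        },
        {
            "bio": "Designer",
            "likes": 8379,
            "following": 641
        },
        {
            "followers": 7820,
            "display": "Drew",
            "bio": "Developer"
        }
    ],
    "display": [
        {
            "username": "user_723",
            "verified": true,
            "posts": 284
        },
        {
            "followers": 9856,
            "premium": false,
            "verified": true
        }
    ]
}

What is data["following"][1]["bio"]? "Designer"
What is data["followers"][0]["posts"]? 473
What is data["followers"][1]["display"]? "Finley"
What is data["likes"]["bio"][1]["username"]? "user_309"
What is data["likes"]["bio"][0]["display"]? "Taylor"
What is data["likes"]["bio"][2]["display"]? "Blake"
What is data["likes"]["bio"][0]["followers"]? 9243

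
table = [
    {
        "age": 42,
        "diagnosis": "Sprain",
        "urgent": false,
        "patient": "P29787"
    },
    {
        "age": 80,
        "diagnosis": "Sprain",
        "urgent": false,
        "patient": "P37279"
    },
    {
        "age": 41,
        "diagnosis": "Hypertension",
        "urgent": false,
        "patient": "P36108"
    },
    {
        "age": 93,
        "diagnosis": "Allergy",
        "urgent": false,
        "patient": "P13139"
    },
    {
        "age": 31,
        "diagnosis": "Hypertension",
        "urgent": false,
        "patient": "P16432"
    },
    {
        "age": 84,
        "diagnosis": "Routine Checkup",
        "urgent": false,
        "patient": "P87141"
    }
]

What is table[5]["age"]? 84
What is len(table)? 6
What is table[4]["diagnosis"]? "Hypertension"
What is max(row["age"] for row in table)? 93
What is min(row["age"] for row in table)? 31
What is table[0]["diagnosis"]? "Sprain"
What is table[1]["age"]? 80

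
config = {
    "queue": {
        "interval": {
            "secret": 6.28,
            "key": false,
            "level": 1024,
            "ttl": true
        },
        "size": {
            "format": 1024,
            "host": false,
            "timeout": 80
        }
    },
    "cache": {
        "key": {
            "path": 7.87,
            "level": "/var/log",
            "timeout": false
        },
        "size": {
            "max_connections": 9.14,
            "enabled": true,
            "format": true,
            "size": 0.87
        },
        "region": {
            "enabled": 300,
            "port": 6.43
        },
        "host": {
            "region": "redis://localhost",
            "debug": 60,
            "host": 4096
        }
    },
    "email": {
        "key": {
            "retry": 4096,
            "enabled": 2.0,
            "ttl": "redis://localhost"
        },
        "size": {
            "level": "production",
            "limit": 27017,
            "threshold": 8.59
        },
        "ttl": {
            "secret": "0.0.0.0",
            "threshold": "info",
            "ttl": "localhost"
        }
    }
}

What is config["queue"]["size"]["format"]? 1024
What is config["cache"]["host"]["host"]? 4096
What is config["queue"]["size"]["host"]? False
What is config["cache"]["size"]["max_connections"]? 9.14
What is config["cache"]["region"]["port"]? 6.43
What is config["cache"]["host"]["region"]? "redis://localhost"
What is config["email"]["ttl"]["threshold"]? "info"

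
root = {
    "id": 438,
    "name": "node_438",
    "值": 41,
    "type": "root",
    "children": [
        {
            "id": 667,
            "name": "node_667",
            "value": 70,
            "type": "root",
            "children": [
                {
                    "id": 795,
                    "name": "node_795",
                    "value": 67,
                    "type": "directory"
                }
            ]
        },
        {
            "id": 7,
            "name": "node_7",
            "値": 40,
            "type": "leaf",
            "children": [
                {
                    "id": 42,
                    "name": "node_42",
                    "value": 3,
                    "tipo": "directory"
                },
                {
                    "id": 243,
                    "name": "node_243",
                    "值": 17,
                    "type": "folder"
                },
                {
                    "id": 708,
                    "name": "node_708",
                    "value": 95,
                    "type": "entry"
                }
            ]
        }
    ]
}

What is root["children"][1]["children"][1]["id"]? 243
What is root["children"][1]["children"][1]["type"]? "folder"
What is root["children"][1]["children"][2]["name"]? "node_708"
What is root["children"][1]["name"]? "node_7"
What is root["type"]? "root"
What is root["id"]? 438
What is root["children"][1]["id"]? 7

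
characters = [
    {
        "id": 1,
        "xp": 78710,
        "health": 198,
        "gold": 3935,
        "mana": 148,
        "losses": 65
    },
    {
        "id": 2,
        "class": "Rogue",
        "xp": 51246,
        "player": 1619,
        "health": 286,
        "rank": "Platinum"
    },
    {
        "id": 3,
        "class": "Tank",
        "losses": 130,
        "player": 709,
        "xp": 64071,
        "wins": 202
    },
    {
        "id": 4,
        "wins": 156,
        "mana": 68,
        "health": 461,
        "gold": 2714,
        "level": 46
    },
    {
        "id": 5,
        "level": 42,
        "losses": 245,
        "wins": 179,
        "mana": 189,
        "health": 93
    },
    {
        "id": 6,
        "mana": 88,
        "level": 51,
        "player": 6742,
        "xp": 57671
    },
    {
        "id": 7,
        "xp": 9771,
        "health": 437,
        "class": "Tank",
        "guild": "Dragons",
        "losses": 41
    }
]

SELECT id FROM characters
[1, 2, 3, 4, 5, 6, 7]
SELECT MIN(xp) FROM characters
9771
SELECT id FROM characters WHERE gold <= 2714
[4]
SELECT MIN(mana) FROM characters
68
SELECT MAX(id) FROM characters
7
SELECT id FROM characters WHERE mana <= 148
[1, 4, 6]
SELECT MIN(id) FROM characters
1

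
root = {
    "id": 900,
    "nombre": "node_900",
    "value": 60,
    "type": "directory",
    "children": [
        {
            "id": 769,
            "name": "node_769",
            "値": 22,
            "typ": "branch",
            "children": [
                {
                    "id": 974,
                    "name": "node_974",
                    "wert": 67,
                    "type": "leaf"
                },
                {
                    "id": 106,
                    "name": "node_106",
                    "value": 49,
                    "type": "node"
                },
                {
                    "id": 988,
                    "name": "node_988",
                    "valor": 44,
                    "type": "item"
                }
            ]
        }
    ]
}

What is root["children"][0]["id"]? 769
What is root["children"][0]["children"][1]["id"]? 106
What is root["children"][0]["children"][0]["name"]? "node_974"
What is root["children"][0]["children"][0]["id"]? 974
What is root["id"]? 900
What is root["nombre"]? "node_900"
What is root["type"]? "directory"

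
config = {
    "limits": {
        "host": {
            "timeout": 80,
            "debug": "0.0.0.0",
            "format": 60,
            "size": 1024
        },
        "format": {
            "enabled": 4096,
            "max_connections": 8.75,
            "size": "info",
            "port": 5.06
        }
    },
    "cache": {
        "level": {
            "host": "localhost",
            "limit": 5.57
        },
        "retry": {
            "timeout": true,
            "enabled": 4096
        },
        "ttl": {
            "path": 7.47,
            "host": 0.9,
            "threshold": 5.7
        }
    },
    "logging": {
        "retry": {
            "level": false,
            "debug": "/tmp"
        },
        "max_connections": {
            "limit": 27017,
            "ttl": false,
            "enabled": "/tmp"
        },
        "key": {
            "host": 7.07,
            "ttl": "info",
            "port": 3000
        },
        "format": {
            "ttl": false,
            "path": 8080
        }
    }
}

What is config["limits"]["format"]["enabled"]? 4096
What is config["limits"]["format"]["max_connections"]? 8.75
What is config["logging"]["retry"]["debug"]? "/tmp"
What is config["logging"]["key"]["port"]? 3000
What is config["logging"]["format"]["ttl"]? False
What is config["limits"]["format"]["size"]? "info"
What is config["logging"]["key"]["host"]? 7.07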